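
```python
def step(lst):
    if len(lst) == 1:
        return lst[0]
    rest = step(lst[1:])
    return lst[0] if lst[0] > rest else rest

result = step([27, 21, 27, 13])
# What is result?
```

Recursive max over [27, 21, 27, 13] = 27

Answer: 27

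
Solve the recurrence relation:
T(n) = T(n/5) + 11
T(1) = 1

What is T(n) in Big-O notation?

Each step divides n by 5 and adds 11. After log_5(n) steps we reach T(1)=1. So T(n) = 11·log_5(n) + 1 = O(log n).

Answer: O(log n)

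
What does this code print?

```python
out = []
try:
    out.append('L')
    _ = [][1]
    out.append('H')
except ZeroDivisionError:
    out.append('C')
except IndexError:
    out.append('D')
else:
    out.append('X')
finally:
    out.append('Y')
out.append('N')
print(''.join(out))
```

Execution trace: 'L' (try body) → 'D' (except IndexError) → 'Y' (finally) → 'N' (after the try/except). Output: LDYN

Answer: LDYN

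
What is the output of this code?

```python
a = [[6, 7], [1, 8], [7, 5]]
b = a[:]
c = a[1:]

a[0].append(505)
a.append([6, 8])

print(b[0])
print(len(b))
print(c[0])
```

Key concept: slice with nested mutation.
Step by step:
`a = [[6, 7], [1, 8], [7, 5]]` → a = [[6, 7], [1, 8], [7, 5]]
`b = a[:]` → b = [[6, 7], [1, 8], [7, 5]]
`c = a[1:]` → c = [[1, 8], [7, 5]]
`a[0].append(505)` → a = [[6, 7, 505], [1, 8], [7, 5]]; b = [[6, 7, 505], [1, 8], [7, 5]]
`a.append([6, 8])` → a = [[6, 7, 505], [1, 8], [7, 5], [6, 8]]
`print(b[0])` → prints [6, 7, 505]
`print(len(b))` → prints 3
`print(c[0])` → prints [1, 8]

Answer:
[6, 7, 505]
3
[1, 8]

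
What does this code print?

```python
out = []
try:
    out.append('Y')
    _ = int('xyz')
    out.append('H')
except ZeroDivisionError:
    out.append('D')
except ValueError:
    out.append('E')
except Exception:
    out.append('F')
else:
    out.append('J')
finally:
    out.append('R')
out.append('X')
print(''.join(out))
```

Execution trace: 'Y' (try body) → 'E' (except ValueError) → 'R' (finally) → 'X' (after the try/except). Output: YERX

Answer: YERX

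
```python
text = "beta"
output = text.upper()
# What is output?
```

Trace:
`text = "beta"` → text = 'beta'
`output = text.upper()` → output = 'BETA'
So output = 'BETA'

Answer: 'BETA'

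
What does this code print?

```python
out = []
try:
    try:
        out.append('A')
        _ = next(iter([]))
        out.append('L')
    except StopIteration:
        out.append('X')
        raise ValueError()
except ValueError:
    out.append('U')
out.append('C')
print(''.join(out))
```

Execution trace: 'A' (try body) → 'X' (except StopIteration) → 'U' (outer except ValueError) → 'C' (after the try/except). Output: AXUC

Answer: AXUC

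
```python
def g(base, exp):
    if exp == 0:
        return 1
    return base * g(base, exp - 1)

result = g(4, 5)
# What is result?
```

g(4, 5) = 4 * 4 * 4 * 4 * 4 = 1024

Answer: 1024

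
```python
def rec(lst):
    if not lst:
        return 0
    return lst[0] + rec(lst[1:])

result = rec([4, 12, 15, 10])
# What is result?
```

4 + 12 + 15 + 10 + 0 = 41

Answer: 41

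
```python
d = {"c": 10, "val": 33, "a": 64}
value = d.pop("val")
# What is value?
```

Trace:
`d = {"c": 10, "val": 33, "a": 64}` → d = {'c': 10, 'val': 33, 'a': 64}
`value = d.pop("val")` → d = {'c': 10, 'a': 64}; value = 33
So value = 33

Answer: 33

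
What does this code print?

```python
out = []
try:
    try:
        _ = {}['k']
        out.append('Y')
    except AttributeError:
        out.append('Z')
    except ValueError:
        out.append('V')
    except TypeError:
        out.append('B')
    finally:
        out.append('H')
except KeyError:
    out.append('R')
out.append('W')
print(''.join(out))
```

Execution trace: 'H' (finally) → 'R' (outer except KeyError) → 'W' (after the try/except). Output: HRW

Answer: HRW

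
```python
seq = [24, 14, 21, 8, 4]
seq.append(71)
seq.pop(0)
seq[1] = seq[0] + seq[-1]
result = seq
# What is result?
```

Trace:
`seq = [24, 14, 21, 8, 4]` → seq = [24, 14, 21, 8, 4]
`seq.append(71)` → seq = [24, 14, 21, 8, 4, 71]
`seq.pop(0)` → seq = [14, 21, 8, 4, 71]
`seq[1] = seq[0] + seq[-1]` → seq = [14, 85, 8, 4, 71]
`result = seq` → result = [14, 85, 8, 4, 71]
So result = [14, 85, 8, 4, 71]

Answer: [14, 85, 8, 4, 71]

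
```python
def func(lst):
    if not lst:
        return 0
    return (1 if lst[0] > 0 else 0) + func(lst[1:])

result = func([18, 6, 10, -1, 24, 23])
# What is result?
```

Count of positive elements in [18, 6, 10, -1, 24, 23] = 5

Answer: 5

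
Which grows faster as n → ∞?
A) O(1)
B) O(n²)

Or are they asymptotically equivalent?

O(1) vs O(n²): Higher order terms dominate.

Answer: B) O(n²) grows faster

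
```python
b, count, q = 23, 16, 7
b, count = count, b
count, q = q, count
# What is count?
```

Trace:
`b, count, q = 23, 16, 7` → b = 23; count = 16; q = 7
`b, count = count, b` → b = 16; count = 23
`count, q = q, count` → count = 7; q = 23
So count = 7

Answer: 7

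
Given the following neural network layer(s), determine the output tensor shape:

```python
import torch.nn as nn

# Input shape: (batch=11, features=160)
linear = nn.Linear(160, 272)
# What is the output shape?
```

Input: (11, 160) -> Output: (11, 272)

Answer: (11, 272)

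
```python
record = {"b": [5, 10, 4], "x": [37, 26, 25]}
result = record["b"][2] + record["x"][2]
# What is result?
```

Trace:
`record = {"b": [5, 10, 4], "x": [37, 26, 25]}` → record = {'b': [5, 10, 4], 'x': [37, 26, 25]}
`result = record["b"][2] + record["x"][2]` → result = 29
So result = 29

Answer: 29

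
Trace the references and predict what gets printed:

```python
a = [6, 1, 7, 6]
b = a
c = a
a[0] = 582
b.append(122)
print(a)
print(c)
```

Key concept: multiple aliases.
Step by step:
`a = [6, 1, 7, 6]` → a = [6, 1, 7, 6]
`b = a` → b = [6, 1, 7, 6] (same object as a)
`c = a` → c = [6, 1, 7, 6] (same object as a, b)
`a[0] = 582` → a = [582, 1, 7, 6] (same object as b, c); b = [582, 1, 7, 6] (same object as a, c); c = [582, 1, 7, 6] (same object as a, b)
`b.append(122)` → a = [582, 1, 7, 6, 122] (same object as b, c); b = [582, 1, 7, 6, 122] (same object as a, c); c = [582, 1, 7, 6, 122] (same object as a, b)
`print(a)` → prints [582, 1, 7, 6, 122]
`print(c)` → prints [582, 1, 7, 6, 122]

Answer:
[582, 1, 7, 6, 122]
[582, 1, 7, 6, 122]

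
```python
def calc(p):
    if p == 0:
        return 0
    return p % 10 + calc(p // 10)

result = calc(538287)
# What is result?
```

Sum of digits of 538287: 7 + 8 + 2 + 8 + 3 + 5 = 33

Answer: 33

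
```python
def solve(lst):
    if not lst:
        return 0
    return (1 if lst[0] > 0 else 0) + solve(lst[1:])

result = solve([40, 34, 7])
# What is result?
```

Count of positive elements in [40, 34, 7] = 3

Answer: 3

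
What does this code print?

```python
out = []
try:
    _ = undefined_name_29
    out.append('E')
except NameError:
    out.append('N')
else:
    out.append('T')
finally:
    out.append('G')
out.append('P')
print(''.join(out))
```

Execution trace: 'N' (except NameError) → 'G' (finally) → 'P' (after the try/except). Output: NGP

Answer: NGP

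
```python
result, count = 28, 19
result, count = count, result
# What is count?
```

Trace:
`result, count = 28, 19` → result = 28; count = 19
`result, count = count, result` → result = 19; count = 28
So count = 28

Answer: 28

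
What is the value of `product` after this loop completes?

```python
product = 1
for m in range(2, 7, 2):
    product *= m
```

Product of even numbers 2 to 6
`product` takes the values: 1 → 2 → 8 → 48

Answer: 48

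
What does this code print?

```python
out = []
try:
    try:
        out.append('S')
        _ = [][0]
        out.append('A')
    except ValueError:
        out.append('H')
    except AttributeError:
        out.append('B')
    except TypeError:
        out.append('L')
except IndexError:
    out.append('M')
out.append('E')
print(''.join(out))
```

Execution trace: 'S' (inner try body) → 'M' (outer except IndexError) → 'E' (after the try/except). Output: SME

Answer: SME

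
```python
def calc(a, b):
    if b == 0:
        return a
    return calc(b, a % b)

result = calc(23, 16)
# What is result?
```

calc(23, 16) -> calc(16, 7) -> calc(7, 2) -> calc(2, 1) -> calc(1, 0) -> 1

Answer: 1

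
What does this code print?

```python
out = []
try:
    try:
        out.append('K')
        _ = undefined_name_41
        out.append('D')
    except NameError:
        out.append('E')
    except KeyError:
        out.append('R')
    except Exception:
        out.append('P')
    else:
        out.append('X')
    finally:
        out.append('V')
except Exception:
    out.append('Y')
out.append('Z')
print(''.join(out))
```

Execution trace: 'K' (inner try body) → 'E' (inner except NameError) → 'V' (inner finally) → 'Z' (after the try/except). Output: KEVZ

Answer: KEVZ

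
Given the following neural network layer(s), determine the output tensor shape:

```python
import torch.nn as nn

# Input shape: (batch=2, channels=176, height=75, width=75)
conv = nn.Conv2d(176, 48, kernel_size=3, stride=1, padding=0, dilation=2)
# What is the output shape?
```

Input: (2, 176, 75, 75) -> Output: (2, 48, 71, 71)

Answer: (2, 48, 71, 71)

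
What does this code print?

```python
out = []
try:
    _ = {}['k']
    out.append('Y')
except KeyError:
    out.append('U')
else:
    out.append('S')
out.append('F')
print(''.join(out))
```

Execution trace: 'U' (except KeyError) → 'F' (after the try/except). Output: UF

Answer: UF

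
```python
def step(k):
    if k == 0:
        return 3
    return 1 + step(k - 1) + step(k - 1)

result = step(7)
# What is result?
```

step(k) = 1 + 2·step(k-1), step(0)=3. Closed form: (3+1)·2^7 - 1 = 511.

Answer: 511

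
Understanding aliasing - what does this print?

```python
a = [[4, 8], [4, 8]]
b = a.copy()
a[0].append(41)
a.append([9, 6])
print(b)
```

Key concept: shallow copy with nested lists.
Step by step:
`a = [[4, 8], [4, 8]]` → a = [[4, 8], [4, 8]]
`b = a.copy()` → b = [[4, 8], [4, 8]]
`a[0].append(41)` → a = [[4, 8, 41], [4, 8]]; b = [[4, 8, 41], [4, 8]]
`a.append([9, 6])` → a = [[4, 8, 41], [4, 8], [9, 6]]
`print(b)` → prints [[4, 8, 41], [4, 8]]

Answer: [[4, 8, 41], [4, 8]]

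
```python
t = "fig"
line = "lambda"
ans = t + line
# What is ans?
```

Trace:
`t = "fig"` → t = 'fig'
`line = "lambda"` → line = 'lambda'
`ans = t + line` → ans = 'figlambda'
So ans = 'figlambda'

Answer: 'figlambda'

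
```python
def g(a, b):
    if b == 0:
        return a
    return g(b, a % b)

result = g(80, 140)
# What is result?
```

g(80, 140) -> g(140, 80) -> g(80, 60) -> g(60, 20) -> g(20, 0) -> 20

Answer: 20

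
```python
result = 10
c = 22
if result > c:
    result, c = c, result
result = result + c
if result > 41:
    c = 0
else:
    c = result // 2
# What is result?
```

Trace:
`result = 10` → result = 10
`c = 22` → c = 22
`if result > c: ...` → result > c is False → no variable changes
`result = result + c` → result = 32
`if result > 41: ...` → result > 41 is False, take else branch → c = 16
So result = 32

Answer: 32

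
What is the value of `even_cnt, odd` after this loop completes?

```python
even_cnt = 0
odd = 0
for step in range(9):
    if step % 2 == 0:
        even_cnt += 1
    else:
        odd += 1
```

Count evens and odds in range(9)
`even_cnt, odd` takes the values: (0, 0) → (1, 0) → (1, 1) → (2, 1) → (2, 2) → (3, 2) → (3, 3) → (4, 3) → (4, 4) → (5, 4)

Answer: 5, 4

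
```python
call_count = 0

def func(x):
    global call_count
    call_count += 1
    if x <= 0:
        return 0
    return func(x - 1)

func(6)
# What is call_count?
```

Linear recursion stepping by 1: 7 calls from x=6 down to ≤0.

Answer: 7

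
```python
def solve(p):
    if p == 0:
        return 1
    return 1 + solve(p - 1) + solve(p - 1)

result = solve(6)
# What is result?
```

solve(p) = 1 + 2·solve(p-1), solve(0)=1. Closed form: (1+1)·2^6 - 1 = 127.

Answer: 127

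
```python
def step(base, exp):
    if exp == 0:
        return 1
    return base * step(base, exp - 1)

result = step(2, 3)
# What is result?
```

step(2, 3) = 2 * 2 * 2 = 8

Answer: 8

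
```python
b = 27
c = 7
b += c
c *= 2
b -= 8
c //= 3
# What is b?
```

Trace:
`b = 27` → b = 27
`c = 7` → c = 7
`b += c` → b = 34
`c *= 2` → c = 14
`b -= 8` → b = 26
`c //= 3` → c = 4
So b = 26

Answer: 26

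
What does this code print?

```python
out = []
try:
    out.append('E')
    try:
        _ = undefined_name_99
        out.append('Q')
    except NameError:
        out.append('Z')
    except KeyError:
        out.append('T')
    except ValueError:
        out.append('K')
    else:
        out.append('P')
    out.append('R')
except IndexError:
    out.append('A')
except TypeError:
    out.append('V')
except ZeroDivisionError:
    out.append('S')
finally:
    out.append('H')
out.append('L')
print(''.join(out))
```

Execution trace: 'E' (try body) → 'Z' (inner except NameError) → 'R' (try body, no exception) → 'H' (finally) → 'L' (after the try/except). Output: EZRHL

Answer: EZRHL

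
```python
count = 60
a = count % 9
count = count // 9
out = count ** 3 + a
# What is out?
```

Trace:
`count = 60` → count = 60
`a = count % 9` → a = 6
`count = count // 9` → count = 6
`out = count ** 3 + a` → out = 222
So out = 222

Answer: 222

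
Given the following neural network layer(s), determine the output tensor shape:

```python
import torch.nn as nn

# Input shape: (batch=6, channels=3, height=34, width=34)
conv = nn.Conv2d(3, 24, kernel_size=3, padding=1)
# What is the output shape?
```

Input: (6, 3, 34, 34) -> Output: (6, 24, 34, 34)

Answer: (6, 24, 34, 34)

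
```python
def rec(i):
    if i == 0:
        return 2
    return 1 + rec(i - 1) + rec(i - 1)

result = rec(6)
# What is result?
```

rec(i) = 1 + 2·rec(i-1), rec(0)=2. Closed form: (2+1)·2^6 - 1 = 191.

Answer: 191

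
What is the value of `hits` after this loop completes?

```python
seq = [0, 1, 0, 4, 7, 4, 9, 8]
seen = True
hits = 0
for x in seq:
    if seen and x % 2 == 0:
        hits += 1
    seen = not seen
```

Count even values at even positions
`hits` takes the values: 0 → 1 → 2

Answer: 2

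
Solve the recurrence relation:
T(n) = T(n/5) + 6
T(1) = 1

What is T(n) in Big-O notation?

Each step divides n by 5 and adds 6. After log_5(n) steps we reach T(1)=1. So T(n) = 6·log_5(n) + 1 = O(log n).

Answer: O(log n)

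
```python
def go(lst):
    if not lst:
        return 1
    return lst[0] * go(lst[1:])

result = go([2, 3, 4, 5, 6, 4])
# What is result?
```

Product over [2, 3, 4, 5, 6, 4] = 2 * 3 * 4 * 5 * 6 * 4 = 2880

Answer: 2880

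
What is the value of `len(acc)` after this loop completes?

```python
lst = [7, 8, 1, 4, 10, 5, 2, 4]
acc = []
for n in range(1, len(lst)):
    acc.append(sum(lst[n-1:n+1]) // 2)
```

Number of 2-element averages
`acc` takes the values: [] → [7] → [7, 4] → [7, 4, 2] → [7, 4, 2, 7] → [7, 4, 2, 7, 7] → [7, 4, 2, 7, 7, 3] → [7, 4, 2, 7, 7, 3, 3]
So `len(acc)` = 7

Answer: 7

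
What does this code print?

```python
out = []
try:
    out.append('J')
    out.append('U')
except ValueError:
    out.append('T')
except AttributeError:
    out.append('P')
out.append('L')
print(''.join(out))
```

Execution trace: 'J' (try body) → 'U' (try body, no exception) → 'L' (after the try/except). Output: JUL

Answer: JUL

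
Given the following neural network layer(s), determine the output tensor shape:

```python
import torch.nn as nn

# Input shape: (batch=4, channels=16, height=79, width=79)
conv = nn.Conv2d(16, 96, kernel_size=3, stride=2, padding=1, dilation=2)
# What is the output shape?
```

Input: (4, 16, 79, 79) -> Output: (4, 96, 39, 39)

Answer: (4, 96, 39, 39)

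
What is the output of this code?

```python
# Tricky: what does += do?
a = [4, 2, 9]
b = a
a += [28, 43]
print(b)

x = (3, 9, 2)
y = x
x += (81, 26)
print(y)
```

Key concept: += behavior differs for mutable vs immutable.
Step by step:
`a = [4, 2, 9]` → a = [4, 2, 9]
`b = a` → b = [4, 2, 9] (same object as a)
`a += [28, 43]` → a = [4, 2, 9, 28, 43] (same object as b); b = [4, 2, 9, 28, 43] (same object as a)
`print(b)` → prints [4, 2, 9, 28, 43]
`x = (3, 9, 2)` → x = (3, 9, 2)
`y = x` → y = (3, 9, 2)
`x += (81, 26)` → x = (3, 9, 2, 81, 26)
`print(y)` → prints (3, 9, 2)

Answer:
[4, 2, 9, 28, 43]
(3, 9, 2)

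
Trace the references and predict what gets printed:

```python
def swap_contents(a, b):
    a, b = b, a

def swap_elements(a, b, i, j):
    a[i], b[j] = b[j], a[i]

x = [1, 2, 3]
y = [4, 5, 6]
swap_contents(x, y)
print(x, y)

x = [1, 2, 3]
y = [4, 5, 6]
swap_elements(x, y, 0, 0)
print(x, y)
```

Key concept: parameter rebinding vs mutation.
Step by step:
`x = [1, 2, 3]` → x = [1, 2, 3]
`y = [4, 5, 6]` → y = [4, 5, 6]
`swap_contents(x, y)` → no visible change to tracked variables
`print(x, y)` → prints [1, 2, 3] [4, 5, 6]
`x = [1, 2, 3]` → x = [1, 2, 3]
`y = [4, 5, 6]` → y = [4, 5, 6]
`swap_elements(x, y, 0, 0)` → x = [4, 2, 3]; y = [1, 5, 6]
`print(x, y)` → prints [4, 2, 3] [1, 5, 6]

Answer:
[1, 2, 3] [4, 5, 6]
[4, 2, 3] [1, 5, 6]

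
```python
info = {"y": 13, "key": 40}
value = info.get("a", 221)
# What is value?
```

Trace:
`info = {"y": 13, "key": 40}` → info = {'y': 13, 'key': 40}
`value = info.get("a", 221)` → value = 221
So value = 221

Answer: 221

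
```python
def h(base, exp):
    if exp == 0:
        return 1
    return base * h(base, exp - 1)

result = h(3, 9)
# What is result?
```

h(3, 9) = 3 * 3 * 3 * 3 * 3 * 3 * 3 * 3 * 3 = 19683

Answer: 19683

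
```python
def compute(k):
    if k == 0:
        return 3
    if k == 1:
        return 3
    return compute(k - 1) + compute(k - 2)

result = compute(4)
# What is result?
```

Build up from base cases: compute(0)=3, compute(1)=3, compute(2)=6, compute(3)=9, compute(4)=15

Answer: 15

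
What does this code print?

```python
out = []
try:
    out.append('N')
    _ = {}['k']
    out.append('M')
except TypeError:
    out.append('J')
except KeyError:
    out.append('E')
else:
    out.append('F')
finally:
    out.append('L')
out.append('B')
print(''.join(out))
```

Execution trace: 'N' (try body) → 'E' (except KeyError) → 'L' (finally) → 'B' (after the try/except). Output: NELB

Answer: NELB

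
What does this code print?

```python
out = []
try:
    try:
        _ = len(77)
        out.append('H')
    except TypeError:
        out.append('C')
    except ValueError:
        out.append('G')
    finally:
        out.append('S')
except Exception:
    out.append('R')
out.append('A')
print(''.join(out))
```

Execution trace: 'C' (inner except TypeError) → 'S' (inner finally) → 'A' (after the try/except). Output: CSA

Answer: CSA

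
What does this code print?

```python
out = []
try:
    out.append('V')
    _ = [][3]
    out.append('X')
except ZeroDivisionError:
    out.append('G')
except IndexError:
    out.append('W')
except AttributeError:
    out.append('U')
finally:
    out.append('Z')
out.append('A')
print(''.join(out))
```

Execution trace: 'V' (try body) → 'W' (except IndexError) → 'Z' (finally) → 'A' (after the try/except). Output: VWZA

Answer: VWZA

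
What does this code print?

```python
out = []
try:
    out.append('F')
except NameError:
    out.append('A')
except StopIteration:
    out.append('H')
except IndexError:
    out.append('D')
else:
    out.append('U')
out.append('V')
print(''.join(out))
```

Execution trace: 'F' (try body, no exception) → 'U' (else) → 'V' (after the try/except). Output: FUV

Answer: FUV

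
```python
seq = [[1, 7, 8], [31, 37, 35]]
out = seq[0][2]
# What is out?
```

Trace:
`seq = [[1, 7, 8], [31, 37, 35]]` → seq = [[1, 7, 8], [31, 37, 35]]
`out = seq[0][2]` → out = 8
So out = 8

Answer: 8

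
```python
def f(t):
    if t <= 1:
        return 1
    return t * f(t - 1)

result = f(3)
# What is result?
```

f(3) = 3 * 2 * 1 = 6

Answer: 6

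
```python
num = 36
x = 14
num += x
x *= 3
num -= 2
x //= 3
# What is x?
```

Trace:
`num = 36` → num = 36
`x = 14` → x = 14
`num += x` → num = 50
`x *= 3` → x = 42
`num -= 2` → num = 48
`x //= 3` → x = 14
So x = 14

Answer: 14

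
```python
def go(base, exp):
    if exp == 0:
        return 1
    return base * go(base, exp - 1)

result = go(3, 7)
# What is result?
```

go(3, 7) = 3 * 3 * 3 * 3 * 3 * 3 * 3 = 2187

Answer: 2187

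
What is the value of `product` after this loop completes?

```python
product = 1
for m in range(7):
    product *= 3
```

3^7 = 2187
`product` takes the values: 1 → 3 → 9 → 27 → 81 → 243 → 729 → 2187

Answer: 2187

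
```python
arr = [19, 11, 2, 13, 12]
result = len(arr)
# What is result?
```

Trace:
`arr = [19, 11, 2, 13, 12]` → arr = [19, 11, 2, 13, 12]
`result = len(arr)` → result = 5
So result = 5

Answer: 5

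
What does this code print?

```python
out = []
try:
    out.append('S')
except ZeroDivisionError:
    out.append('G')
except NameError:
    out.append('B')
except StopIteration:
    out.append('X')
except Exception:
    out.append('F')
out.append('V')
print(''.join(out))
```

Execution trace: 'S' (try body, no exception) → 'V' (after the try/except). Output: SV

Answer: SV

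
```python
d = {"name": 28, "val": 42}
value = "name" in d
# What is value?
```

Trace:
`d = {"name": 28, "val": 42}` → d = {'name': 28, 'val': 42}
`value = "name" in d` → value = True
So value = True

Answer: True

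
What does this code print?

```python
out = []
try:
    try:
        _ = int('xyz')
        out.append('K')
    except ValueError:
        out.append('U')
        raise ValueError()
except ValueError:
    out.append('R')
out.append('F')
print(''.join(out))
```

Execution trace: 'U' (inner except ValueError) → 'R' (outer except ValueError) → 'F' (after the try/except). Output: URF

Answer: URF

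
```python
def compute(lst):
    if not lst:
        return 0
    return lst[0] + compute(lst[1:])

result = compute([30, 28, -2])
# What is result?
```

30 + 28 + (-2) + 0 = 56

Answer: 56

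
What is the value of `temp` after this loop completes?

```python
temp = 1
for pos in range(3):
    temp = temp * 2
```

Multiply by 2, 3 times: 1 * 2^3 = 8
`temp` takes the values: 1 → 2 → 4 → 8

Answer: 8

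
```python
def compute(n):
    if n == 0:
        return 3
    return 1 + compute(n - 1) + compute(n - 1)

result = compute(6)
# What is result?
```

compute(n) = 1 + 2·compute(n-1), compute(0)=3. Closed form: (3+1)·2^6 - 1 = 255.

Answer: 255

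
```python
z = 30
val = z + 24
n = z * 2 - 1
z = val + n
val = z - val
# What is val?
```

Trace:
`z = 30` → z = 30
`val = z + 24` → val = 54
`n = z * 2 - 1` → n = 59
`z = val + n` → z = 113
`val = z - val` → val = 59
So val = 59

Answer: 59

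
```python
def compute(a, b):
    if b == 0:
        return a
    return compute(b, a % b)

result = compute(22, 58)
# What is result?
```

compute(22, 58) -> compute(58, 22) -> compute(22, 14) -> compute(14, 8) -> compute(8, 6) -> compute(6, 2) -> compute(2, 0) -> 2

Answer: 2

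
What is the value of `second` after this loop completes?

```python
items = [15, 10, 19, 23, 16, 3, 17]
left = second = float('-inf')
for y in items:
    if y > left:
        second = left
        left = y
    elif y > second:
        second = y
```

Second largest (with repeats) in [15, 10, 19, 23, 16, 3, 17]
`second` takes the values: -inf → 10 → 15 → 19

Answer: 19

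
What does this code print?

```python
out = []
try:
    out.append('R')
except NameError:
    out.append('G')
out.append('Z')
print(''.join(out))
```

Execution trace: 'R' (try body, no exception) → 'Z' (after the try/except). Output: RZ

Answer: RZ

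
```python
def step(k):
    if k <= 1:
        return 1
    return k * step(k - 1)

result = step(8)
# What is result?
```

step(8) = 8 * 7 * 6 * 5 * 4 * 3 * 2 * 1 = 40320

Answer: 40320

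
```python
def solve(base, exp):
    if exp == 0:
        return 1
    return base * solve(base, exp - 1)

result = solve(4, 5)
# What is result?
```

solve(4, 5) = 4 * 4 * 4 * 4 * 4 = 1024

Answer: 1024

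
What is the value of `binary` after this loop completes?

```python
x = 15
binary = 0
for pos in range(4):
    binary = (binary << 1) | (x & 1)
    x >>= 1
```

Reverse lowest 4 bits of 15
`binary` takes the values: 0 → 1 → 3 → 7 → 15

Answer: 15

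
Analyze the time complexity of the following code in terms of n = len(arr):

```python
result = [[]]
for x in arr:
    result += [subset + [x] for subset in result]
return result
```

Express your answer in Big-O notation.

This is subset (power-set) generation — 2^n subsets, each materialised as a list of up to n elements. Time complexity: O(n · 2^n).

Answer: O(n · 2^n)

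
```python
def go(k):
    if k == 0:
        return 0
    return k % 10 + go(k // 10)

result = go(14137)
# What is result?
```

Sum of digits of 14137: 7 + 3 + 1 + 4 + 1 = 16

Answer: 16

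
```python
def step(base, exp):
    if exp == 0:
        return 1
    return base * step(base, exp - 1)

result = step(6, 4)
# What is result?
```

step(6, 4) = 6 * 6 * 6 * 6 = 1296

Answer: 1296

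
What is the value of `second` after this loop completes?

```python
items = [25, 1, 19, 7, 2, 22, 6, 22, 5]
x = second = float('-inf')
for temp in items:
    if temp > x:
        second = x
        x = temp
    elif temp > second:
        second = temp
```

Second largest (with repeats) in [25, 1, 19, 7, 2, 22, 6, 22, 5]
`second` takes the values: -inf → 1 → 19 → 22

Answer: 22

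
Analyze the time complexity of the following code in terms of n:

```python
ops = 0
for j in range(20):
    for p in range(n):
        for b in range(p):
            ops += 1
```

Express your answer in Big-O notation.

Each loop level contributes: 1 × n × n. Multiplying the contributions gives O(n^2).

Answer: O(n^2)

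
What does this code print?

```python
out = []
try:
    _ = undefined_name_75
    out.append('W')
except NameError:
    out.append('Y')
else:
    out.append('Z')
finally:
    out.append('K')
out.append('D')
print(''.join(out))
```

Execution trace: 'Y' (except NameError) → 'K' (finally) → 'D' (after the try/except). Output: YKD

Answer: YKD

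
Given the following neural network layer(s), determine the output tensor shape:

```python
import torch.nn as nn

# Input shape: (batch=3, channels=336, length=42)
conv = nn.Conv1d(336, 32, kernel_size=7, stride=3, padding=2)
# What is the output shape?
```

Input: (3, 336, 42) -> Output: (3, 32, 14)

Answer: (3, 32, 14)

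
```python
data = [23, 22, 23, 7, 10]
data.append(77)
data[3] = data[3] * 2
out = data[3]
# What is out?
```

Trace:
`data = [23, 22, 23, 7, 10]` → data = [23, 22, 23, 7, 10]
`data.append(77)` → data = [23, 22, 23, 7, 10, 77]
`data[3] = data[3] * 2` → data = [23, 22, 23, 14, 10, 77]
`out = data[3]` → out = 14
So out = 14

Answer: 14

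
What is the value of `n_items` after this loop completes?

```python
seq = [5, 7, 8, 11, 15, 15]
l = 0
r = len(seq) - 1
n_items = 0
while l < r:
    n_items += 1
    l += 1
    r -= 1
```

Iterations until pointers meet (list length 6)
`n_items` takes the values: 0 → 1 → 2 → 3

Answer: 3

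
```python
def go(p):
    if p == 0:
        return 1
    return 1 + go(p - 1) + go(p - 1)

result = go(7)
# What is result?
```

go(p) = 1 + 2·go(p-1), go(0)=1. Closed form: (1+1)·2^7 - 1 = 255.

Answer: 255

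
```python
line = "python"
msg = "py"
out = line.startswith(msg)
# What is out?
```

Trace:
`line = "python"` → line = 'python'
`msg = "py"` → msg = 'py'
`out = line.startswith(msg)` → out = True
So out = True

Answer: True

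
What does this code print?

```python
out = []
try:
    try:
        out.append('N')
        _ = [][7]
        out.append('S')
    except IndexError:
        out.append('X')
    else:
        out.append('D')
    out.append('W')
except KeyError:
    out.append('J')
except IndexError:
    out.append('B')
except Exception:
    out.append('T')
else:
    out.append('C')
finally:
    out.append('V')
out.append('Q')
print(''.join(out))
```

Execution trace: 'N' (inner try body) → 'X' (inner except IndexError) → 'W' (try body, no exception) → 'C' (else) → 'V' (finally) → 'Q' (after the try/except). Output: NXWCVQ

Answer: NXWCVQ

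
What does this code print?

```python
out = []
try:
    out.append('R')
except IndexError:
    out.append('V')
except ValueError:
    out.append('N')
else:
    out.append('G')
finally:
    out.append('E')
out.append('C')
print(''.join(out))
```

Execution trace: 'R' (try body, no exception) → 'G' (else) → 'E' (finally) → 'C' (after the try/except). Output: RGEC

Answer: RGEC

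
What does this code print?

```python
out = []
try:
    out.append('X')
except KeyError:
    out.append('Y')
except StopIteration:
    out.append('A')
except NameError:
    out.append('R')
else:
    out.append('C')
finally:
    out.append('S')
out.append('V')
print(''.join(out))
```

Execution trace: 'X' (try body, no exception) → 'C' (else) → 'S' (finally) → 'V' (after the try/except). Output: XCSV

Answer: XCSV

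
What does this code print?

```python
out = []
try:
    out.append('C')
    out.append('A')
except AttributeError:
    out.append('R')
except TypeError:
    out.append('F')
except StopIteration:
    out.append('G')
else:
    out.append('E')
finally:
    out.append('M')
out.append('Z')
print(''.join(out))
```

Execution trace: 'C' (try body) → 'A' (try body, no exception) → 'E' (else) → 'M' (finally) → 'Z' (after the try/except). Output: CAEMZ

Answer: CAEMZ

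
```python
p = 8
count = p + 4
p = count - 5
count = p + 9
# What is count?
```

Trace:
`p = 8` → p = 8
`count = p + 4` → count = 12
`p = count - 5` → p = 7
`count = p + 9` → count = 16
So count = 16

Answer: 16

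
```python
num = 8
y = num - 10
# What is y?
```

Trace:
`num = 8` → num = 8
`y = num - 10` → y = -2
So y = -2

Answer: -2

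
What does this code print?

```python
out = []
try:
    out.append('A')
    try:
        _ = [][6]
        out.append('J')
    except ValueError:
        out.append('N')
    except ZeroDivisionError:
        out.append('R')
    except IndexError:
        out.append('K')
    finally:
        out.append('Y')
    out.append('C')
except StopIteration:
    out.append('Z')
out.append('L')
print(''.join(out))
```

Execution trace: 'A' (try body) → 'K' (inner except IndexError) → 'Y' (inner finally) → 'C' (try body, no exception) → 'L' (after the try/except). Output: AKYCL

Answer: AKYCL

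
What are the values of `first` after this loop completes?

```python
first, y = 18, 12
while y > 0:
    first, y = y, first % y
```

GCD of 18 and 12
`first` takes the values: 18 → 12 → 6

Answer: 6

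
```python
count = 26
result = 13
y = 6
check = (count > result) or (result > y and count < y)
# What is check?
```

Trace:
`count = 26` → count = 26
`result = 13` → result = 13
`y = 6` → y = 6
`check = (count > result) or (result > y and count < y)` → check = True
So check = True

Answer: True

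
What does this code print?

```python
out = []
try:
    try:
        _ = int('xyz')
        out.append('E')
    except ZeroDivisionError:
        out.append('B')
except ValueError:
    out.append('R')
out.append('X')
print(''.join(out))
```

Execution trace: 'R' (outer except ValueError) → 'X' (after the try/except). Output: RX

Answer: RX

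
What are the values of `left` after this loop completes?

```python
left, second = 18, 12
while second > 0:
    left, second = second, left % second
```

GCD of 18 and 12
`left` takes the values: 18 → 12 → 6

Answer: 6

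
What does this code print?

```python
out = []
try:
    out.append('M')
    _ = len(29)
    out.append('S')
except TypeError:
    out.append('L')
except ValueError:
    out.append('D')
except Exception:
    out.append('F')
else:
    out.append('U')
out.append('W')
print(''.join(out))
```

Execution trace: 'M' (try body) → 'L' (except TypeError) → 'W' (after the try/except). Output: MLW

Answer: MLW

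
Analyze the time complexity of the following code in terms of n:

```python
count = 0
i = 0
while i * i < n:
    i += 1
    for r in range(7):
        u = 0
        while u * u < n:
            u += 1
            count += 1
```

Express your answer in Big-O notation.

Each loop level contributes: √n × 1 × √n. Multiplying the contributions gives O(n).

Answer: O(n)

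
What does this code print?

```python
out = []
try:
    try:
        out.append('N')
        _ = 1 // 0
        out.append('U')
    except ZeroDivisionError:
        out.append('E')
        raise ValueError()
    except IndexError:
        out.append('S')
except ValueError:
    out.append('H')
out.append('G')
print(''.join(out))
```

Execution trace: 'N' (inner try body) → 'E' (inner except ZeroDivisionError) → 'H' (outer except ValueError) → 'G' (after the try/except). Output: NEHG

Answer: NEHG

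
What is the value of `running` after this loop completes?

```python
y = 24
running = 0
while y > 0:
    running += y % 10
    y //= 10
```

Sum digits of 24
`running` takes the values: 0 → 4 → 6

Answer: 6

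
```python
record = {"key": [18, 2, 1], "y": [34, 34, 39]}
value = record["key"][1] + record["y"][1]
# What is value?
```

Trace:
`record = {"key": [18, 2, 1], "y": [34, 34, 39]}` → record = {'key': [18, 2, 1], 'y': [34, 34, 39]}
`value = record["key"][1] + record["y"][1]` → value = 36
So value = 36

Answer: 36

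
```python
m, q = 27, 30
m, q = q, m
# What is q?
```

Trace:
`m, q = 27, 30` → m = 27; q = 30
`m, q = q, m` → m = 30; q = 27
So q = 27

Answer: 27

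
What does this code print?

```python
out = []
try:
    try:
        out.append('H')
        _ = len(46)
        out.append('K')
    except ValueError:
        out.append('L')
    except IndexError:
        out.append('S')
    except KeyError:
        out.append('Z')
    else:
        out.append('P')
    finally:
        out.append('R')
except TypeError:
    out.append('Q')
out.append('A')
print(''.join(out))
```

Execution trace: 'H' (try body) → 'R' (finally) → 'Q' (outer except TypeError) → 'A' (after the try/except). Output: HRQA

Answer: HRQA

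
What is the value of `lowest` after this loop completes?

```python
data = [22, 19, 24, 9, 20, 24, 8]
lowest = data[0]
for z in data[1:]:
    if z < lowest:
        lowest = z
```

Minimum of [22, 19, 24, 9, 20, 24, 8]
`lowest` takes the values: 22 → 19 → 9 → 8

Answer: 8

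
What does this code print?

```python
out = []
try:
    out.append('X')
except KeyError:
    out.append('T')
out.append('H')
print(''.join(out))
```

Execution trace: 'X' (try body, no exception) → 'H' (after the try/except). Output: XH

Answer: XH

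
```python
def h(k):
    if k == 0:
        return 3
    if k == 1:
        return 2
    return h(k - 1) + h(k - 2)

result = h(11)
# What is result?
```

Build up from base cases: h(0)=3, h(1)=2, h(2)=5, h(3)=7, h(4)=12, h(5)=19, h(6)=31, ..., h(11)=343

Answer: 343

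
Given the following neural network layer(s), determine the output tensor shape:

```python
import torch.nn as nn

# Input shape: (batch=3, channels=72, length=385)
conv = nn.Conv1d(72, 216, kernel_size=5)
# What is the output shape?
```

Input: (3, 72, 385) -> Output: (3, 216, 381)

Answer: (3, 216, 381)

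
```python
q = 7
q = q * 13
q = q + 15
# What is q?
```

Trace:
`q = 7` → q = 7
`q = q * 13` → q = 91
`q = q + 15` → q = 106
So q = 106

Answer: 106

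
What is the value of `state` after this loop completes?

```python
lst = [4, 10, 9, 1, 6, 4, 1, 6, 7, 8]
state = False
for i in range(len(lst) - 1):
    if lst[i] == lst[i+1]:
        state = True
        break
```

Check consecutive duplicates in [4, 10, 9, 1, 6, 4, 1, 6, 7, 8]
`state` takes the values: False

Answer: False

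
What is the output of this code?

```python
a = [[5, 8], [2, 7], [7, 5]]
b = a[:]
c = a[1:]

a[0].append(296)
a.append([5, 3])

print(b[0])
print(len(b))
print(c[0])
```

Key concept: slice with nested mutation.
Step by step:
`a = [[5, 8], [2, 7], [7, 5]]` → a = [[5, 8], [2, 7], [7, 5]]
`b = a[:]` → b = [[5, 8], [2, 7], [7, 5]]
`c = a[1:]` → c = [[2, 7], [7, 5]]
`a[0].append(296)` → a = [[5, 8, 296], [2, 7], [7, 5]]; b = [[5, 8, 296], [2, 7], [7, 5]]
`a.append([5, 3])` → a = [[5, 8, 296], [2, 7], [7, 5], [5, 3]]
`print(b[0])` → prints [5, 8, 296]
`print(len(b))` → prints 3
`print(c[0])` → prints [2, 7]

Answer:
[5, 8, 296]
3
[2, 7]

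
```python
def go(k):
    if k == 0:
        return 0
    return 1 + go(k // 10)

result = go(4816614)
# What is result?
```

Count of digits of 4816614: 7

Answer: 7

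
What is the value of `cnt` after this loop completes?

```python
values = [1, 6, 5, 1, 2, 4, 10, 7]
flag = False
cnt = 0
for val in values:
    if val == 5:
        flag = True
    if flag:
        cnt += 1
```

Count elements after first 5 in [1, 6, 5, 1, 2, 4, 10, 7]
`cnt` takes the values: 0 → 1 → 2 → 3 → 4 → 5 → 6

Answer: 6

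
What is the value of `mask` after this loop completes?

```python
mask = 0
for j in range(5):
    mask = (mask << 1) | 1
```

Build 5 consecutive 1-bits: 0b11111
`mask` takes the values: 0 → 1 → 3 → 7 → 15 → 31

Answer: 31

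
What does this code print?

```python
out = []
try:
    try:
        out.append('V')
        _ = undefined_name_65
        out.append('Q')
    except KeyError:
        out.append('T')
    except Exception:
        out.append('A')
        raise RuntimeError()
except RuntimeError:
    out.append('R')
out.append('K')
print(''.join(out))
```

Execution trace: 'V' (inner try body) → 'A' (inner except Exception) → 'R' (outer except RuntimeError) → 'K' (after the try/except). Output: VARK

Answer: VARK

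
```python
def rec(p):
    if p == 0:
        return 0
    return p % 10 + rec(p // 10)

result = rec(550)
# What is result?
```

Sum of digits of 550: 0 + 5 + 5 = 10

Answer: 10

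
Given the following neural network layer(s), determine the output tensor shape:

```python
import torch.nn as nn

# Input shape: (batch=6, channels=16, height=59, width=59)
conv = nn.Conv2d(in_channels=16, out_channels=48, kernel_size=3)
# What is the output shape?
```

Input: (6, 16, 59, 59) -> Output: (6, 48, 57, 57)

Answer: (6, 48, 57, 57)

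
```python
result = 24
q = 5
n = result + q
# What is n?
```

Trace:
`result = 24` → result = 24
`q = 5` → q = 5
`n = result + q` → n = 29
So n = 29

Answer: 29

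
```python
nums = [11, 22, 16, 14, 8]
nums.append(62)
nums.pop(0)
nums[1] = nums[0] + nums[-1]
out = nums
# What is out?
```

Trace:
`nums = [11, 22, 16, 14, 8]` → nums = [11, 22, 16, 14, 8]
`nums.append(62)` → nums = [11, 22, 16, 14, 8, 62]
`nums.pop(0)` → nums = [22, 16, 14, 8, 62]
`nums[1] = nums[0] + nums[-1]` → nums = [22, 84, 14, 8, 62]
`out = nums` → out = [22, 84, 14, 8, 62]
So out = [22, 84, 14, 8, 62]

Answer: [22, 84, 14, 8, 62]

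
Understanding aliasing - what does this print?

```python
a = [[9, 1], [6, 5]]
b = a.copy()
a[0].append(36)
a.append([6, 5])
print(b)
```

Key concept: shallow copy with nested lists.
Step by step:
`a = [[9, 1], [6, 5]]` → a = [[9, 1], [6, 5]]
`b = a.copy()` → b = [[9, 1], [6, 5]]
`a[0].append(36)` → a = [[9, 1, 36], [6, 5]]; b = [[9, 1, 36], [6, 5]]
`a.append([6, 5])` → a = [[9, 1, 36], [6, 5], [6, 5]]
`print(b)` → prints [[9, 1, 36], [6, 5]]

Answer: [[9, 1, 36], [6, 5]]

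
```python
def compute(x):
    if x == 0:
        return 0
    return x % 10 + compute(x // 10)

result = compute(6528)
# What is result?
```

Sum of digits of 6528: 8 + 2 + 5 + 6 = 21

Answer: 21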